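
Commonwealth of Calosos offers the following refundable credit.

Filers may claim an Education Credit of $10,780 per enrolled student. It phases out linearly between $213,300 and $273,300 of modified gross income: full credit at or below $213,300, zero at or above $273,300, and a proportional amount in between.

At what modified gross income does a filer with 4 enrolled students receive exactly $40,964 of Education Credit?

$216,300

Full credit = 4 × $10,780 = $43,120.
$40,964 is 40,964/43,120 of the full $43,120, so 2,156/43,120 of the $60,000 range has been used: income = $213,300 + $60,000 × 2,156/43,120 = $216,300.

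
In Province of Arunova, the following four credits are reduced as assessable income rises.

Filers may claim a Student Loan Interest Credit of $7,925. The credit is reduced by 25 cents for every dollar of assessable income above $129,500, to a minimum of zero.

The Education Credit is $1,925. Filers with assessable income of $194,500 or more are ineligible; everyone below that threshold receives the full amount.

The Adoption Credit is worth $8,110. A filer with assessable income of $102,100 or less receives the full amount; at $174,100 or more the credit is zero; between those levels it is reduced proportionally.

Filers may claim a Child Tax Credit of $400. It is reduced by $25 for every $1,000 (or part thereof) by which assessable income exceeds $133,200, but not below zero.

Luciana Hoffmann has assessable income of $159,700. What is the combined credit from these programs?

$3,922

Student Loan Interest Credit: 25% of the $30,200 excess over $129,500 is $7,550; credit = $7,925 − $7,550 = $375.
Education Credit: $159,700 is below the $194,500 cutoff, so the full $1,925 applies.
Adoption Credit: $159,700 is $57,600 into a $72,000 phase-out range, leaving 14,400/72,000 of the credit: $8,110 × 14,400/72,000 = $1,622.
Child Tax Credit: income exceeds $133,200 by $26,500 → 27 increments × $25 = $675 ≥ base, so the credit is $0.
Total: $375 + $1,925 + $1,622 + $0 = $3,922.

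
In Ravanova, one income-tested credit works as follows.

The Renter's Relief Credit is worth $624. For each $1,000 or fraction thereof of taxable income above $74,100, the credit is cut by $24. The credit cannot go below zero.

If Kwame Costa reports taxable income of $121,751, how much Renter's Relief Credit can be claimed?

Renter's Relief Credit: income exceeds $74,100 by $47,651 → 48 increments × $24 = $1,152 ≥ base, so the credit is $0.

$0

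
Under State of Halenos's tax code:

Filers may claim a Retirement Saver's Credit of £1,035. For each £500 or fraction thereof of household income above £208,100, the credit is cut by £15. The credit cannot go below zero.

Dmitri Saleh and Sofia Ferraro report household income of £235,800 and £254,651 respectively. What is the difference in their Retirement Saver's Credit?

Dmitri (£235,800): Retirement Saver's Credit: income exceeds £208,100 by £27,700, which is 56 full-or-partial £500 increments; reduction = 56 × £15 = £840, leaving £195.
Sofia (£254,651): Retirement Saver's Credit: income exceeds £208,100 by £46,551 → 94 increments × £15 = £1,410 ≥ base, so the credit is £0.
Difference: |£195 − £0| = £195.

£195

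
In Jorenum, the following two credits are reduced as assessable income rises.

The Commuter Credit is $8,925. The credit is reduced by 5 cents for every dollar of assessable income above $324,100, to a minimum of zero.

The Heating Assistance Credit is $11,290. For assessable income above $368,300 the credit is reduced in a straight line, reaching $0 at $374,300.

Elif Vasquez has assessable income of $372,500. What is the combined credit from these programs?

$9,892

Commuter Credit: 5% of the $48,400 excess over $324,100 is $2,420; credit = $8,925 − $2,420 = $6,505.
Heating Assistance Credit: $372,500 is $4,200 into a $6,000 phase-out range, leaving 1,800/6,000 of the credit: $11,290 × 1,800/6,000 = $3,387.
Total: $6,505 + $3,387 = $9,892.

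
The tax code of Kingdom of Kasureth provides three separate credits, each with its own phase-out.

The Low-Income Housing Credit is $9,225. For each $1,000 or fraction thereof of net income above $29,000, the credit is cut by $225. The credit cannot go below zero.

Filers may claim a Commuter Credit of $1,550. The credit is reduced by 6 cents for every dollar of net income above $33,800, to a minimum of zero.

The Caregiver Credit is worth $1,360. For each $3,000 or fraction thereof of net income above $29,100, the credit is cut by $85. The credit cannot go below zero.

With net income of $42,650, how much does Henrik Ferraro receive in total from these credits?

Low-Income Housing Credit: income exceeds $29,000 by $13,650, which is 14 full-or-partial $1,000 increments; reduction = 14 × $225 = $3,150, leaving $6,075.
Commuter Credit: 6% of the $8,850 excess over $33,800 is $531; credit = $1,550 − $531 = $1,019.
Caregiver Credit: income exceeds $29,100 by $13,550, which is 5 full-or-partial $3,000 increments; reduction = 5 × $85 = $425, leaving $935.
Total: $6,075 + $1,019 + $935 = $8,029.

$8,029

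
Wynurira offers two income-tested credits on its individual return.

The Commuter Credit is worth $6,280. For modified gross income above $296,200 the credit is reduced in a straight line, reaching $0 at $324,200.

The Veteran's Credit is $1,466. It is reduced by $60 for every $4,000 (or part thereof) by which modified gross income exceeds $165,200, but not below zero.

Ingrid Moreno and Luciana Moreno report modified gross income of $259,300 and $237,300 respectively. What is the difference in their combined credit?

$300

Ingrid ($259,300): Commuter Credit: $259,300 is at or below the $296,200 threshold, so the full $6,280 applies. Veteran's Credit: income exceeds $165,200 by $94,100, which is 24 full-or-partial $4,000 increments; reduction = 24 × $60 = $1,440, leaving $26. total $6,280 + $26 = $6,306
Luciana ($237,300): Commuter Credit: $237,300 is at or below the $296,200 threshold, so the full $6,280 applies. Veteran's Credit: income exceeds $165,200 by $72,100, which is 19 full-or-partial $4,000 increments; reduction = 19 × $60 = $1,140, leaving $326. total $6,280 + $326 = $6,606
Difference: |$6,306 − $6,606| = $300.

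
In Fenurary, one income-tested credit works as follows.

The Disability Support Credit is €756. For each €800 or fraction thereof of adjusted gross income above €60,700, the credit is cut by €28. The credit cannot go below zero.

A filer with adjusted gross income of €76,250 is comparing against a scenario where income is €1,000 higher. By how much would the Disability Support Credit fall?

At €76,250 — income exceeds €60,700 by €15,550, which is 20 full-or-partial €800 increments; reduction = 20 × €28 = €560, leaving €196.
At €77,250 — income exceeds €60,700 by €16,550, which is 21 full-or-partial €800 increments; reduction = 21 × €28 = €588, leaving €168.
Lost: €196 − €168 = €28.

€28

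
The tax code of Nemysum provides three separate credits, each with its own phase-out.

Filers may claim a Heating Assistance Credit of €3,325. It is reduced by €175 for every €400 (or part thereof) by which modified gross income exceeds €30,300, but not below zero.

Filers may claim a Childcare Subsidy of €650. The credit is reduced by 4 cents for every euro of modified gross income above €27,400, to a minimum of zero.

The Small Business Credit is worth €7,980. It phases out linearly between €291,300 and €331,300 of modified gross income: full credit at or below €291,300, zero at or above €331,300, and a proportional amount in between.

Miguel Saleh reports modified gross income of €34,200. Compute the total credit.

Heating Assistance Credit: income exceeds €30,300 by €3,900, which is 10 full-or-partial €400 increments; reduction = 10 × €175 = €1,750, leaving €1,575.
Childcare Subsidy: 4% of the €6,800 excess over €27,400 is €272; credit = €650 − €272 = €378.
Small Business Credit: €34,200 is at or below the €291,300 threshold, so the full €7,980 applies.
Total: €1,575 + €378 + €7,980 = €9,933.

€9,933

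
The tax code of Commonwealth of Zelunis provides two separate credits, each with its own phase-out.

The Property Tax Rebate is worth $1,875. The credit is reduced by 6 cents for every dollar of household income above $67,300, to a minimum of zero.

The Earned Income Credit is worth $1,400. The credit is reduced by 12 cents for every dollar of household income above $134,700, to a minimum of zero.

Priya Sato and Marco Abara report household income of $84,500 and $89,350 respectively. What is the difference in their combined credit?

$291

Priya ($84,500): Property Tax Rebate: 6% of the $17,200 excess over $67,300 is $1,032; credit = $1,875 − $1,032 = $843. Earned Income Credit: $84,500 is at or below the $134,700 threshold, so the full $1,400 applies. total $843 + $1,400 = $2,243
Marco ($89,350): Property Tax Rebate: 6% of the $22,050 excess over $67,300 is $1,323; credit = $1,875 − $1,323 = $552. Earned Income Credit: $89,350 is at or below the $134,700 threshold, so the full $1,400 applies. total $552 + $1,400 = $1,952
Difference: |$2,243 − $1,952| = $291.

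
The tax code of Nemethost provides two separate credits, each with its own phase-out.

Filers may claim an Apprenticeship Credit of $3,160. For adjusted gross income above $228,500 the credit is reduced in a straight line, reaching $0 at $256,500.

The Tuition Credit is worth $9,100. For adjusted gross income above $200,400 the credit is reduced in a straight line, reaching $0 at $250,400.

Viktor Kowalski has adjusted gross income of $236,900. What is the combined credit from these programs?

Apprenticeship Credit: $236,900 is $8,400 into a $28,000 phase-out range, leaving 19,600/28,000 of the credit: $3,160 × 19,600/28,000 = $2,212.
Tuition Credit: $236,900 is $36,500 into a $50,000 phase-out range, leaving 13,500/50,000 of the credit: $9,100 × 13,500/50,000 = $2,457.
Total: $2,212 + $2,457 = $4,669.

$4,669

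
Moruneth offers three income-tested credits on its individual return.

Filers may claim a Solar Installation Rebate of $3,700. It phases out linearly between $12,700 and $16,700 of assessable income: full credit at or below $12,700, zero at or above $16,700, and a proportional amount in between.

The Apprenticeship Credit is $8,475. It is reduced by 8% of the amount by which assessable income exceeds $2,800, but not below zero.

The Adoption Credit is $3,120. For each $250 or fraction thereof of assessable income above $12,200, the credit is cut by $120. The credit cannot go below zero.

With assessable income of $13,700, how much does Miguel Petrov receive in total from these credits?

Solar Installation Rebate: $13,700 is $1,000 into a $4,000 phase-out range, leaving 3,000/4,000 of the credit: $3,700 × 3,000/4,000 = $2,775.
Apprenticeship Credit: 8% of the $10,900 excess over $2,800 is $872; credit = $8,475 − $872 = $7,603.
Adoption Credit: income exceeds $12,200 by $1,500, which is 6 full-or-partial $250 increments; reduction = 6 × $120 = $720, leaving $2,400.
Total: $2,775 + $7,603 + $2,400 = $12,778.

$12,778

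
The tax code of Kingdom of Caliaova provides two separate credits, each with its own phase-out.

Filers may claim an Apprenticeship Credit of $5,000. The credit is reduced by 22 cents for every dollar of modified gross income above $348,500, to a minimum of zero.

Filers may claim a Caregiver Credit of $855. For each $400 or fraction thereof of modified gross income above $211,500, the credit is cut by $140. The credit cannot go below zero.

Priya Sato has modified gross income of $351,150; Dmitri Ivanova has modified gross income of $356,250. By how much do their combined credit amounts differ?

$1,122

Priya ($351,150): Apprenticeship Credit: 22% of the $2,650 excess over $348,500 is $583; credit = $5,000 − $583 = $4,417. Caregiver Credit: income exceeds $211,500 by $139,650 → 350 increments × $140 = $49,000 ≥ base, so the credit is $0. total $4,417 + $0 = $4,417
Dmitri ($356,250): Apprenticeship Credit: 22% of the $7,750 excess over $348,500 is $1,705; credit = $5,000 − $1,705 = $3,295. Caregiver Credit: income exceeds $211,500 by $144,750 → 362 increments × $140 = $50,680 ≥ base, so the credit is $0. total $3,295 + $0 = $3,295
Difference: |$4,417 − $3,295| = $1,122.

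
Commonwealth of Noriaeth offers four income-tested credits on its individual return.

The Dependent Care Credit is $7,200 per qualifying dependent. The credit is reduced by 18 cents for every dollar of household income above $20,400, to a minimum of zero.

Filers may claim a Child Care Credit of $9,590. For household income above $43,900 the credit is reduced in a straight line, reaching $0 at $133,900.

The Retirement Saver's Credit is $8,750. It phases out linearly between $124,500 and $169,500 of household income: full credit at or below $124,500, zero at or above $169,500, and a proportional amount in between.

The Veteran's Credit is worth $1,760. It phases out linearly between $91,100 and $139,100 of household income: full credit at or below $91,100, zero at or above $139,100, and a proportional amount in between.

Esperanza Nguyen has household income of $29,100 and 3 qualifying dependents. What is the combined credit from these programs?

$40,134

Dependent Care Credit: base = 3 × $7,200 = $21,600. 18% of the $8,700 excess over $20,400 is $1,566; credit = $21,600 − $1,566 = $20,034.
Child Care Credit: $29,100 is at or below the $43,900 threshold, so the full $9,590 applies.
Retirement Saver's Credit: $29,100 is at or below the $124,500 threshold, so the full $8,750 applies.
Veteran's Credit: $29,100 is at or below the $91,100 threshold, so the full $1,760 applies.
Total: $20,034 + $9,590 + $8,750 + $1,760 = $40,134.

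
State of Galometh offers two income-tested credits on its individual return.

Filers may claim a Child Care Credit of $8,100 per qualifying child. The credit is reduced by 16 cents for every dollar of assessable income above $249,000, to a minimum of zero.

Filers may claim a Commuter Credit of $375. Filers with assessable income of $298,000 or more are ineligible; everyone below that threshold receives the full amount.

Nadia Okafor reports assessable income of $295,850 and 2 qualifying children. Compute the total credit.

Child Care Credit: base = 2 × $8,100 = $16,200. 16% of the $46,850 excess over $249,000 is $7,496; credit = $16,200 − $7,496 = $8,704.
Commuter Credit: $295,850 is below the $298,000 cutoff, so the full $375 applies.
Total: $8,704 + $375 = $9,079.

$9,079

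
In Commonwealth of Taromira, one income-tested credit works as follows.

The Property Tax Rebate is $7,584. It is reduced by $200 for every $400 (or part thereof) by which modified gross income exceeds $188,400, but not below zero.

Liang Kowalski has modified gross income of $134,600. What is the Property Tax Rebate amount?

Property Tax Rebate: $134,600 is at or below the $188,400 threshold, so the full $7,584 applies.

$7,584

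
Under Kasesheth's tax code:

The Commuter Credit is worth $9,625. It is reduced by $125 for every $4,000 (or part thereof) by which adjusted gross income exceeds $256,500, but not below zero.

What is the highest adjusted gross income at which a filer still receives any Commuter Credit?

After 76 increments the reduction is 76 × $125 = $9,500, leaving $125; one more increment wipes it out. Increment 76 ends at excess 76 × $4,000 = $304,000, so the highest qualifying income is $256,500 + $304,000 = $560,500.

$560,500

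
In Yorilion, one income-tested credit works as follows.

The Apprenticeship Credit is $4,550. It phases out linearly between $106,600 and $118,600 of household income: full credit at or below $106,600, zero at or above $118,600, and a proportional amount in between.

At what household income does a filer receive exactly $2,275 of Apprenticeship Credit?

$2,275 is 2,275/4,550 of the full $4,550, so 2,275/4,550 of the $12,000 range has been used: income = $106,600 + $12,000 × 2,275/4,550 = $112,600.

$112,600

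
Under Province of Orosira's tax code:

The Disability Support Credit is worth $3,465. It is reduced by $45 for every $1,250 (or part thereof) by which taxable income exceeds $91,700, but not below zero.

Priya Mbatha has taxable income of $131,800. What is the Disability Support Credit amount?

Disability Support Credit: income exceeds $91,700 by $40,100, which is 33 full-or-partial $1,250 increments; reduction = 33 × $45 = $1,485, leaving $1,980.

$1,980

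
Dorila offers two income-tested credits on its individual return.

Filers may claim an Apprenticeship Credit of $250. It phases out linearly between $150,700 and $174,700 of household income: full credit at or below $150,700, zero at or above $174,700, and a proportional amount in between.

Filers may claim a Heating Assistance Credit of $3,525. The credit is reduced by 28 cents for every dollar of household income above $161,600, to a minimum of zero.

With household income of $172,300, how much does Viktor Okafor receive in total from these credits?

$554

Apprenticeship Credit: $172,300 is $21,600 into a $24,000 phase-out range, leaving 2,400/24,000 of the credit: $250 × 2,400/24,000 = $25.
Heating Assistance Credit: 28% of the $10,700 excess over $161,600 is $2,996; credit = $3,525 − $2,996 = $529.
Total: $25 + $529 = $554.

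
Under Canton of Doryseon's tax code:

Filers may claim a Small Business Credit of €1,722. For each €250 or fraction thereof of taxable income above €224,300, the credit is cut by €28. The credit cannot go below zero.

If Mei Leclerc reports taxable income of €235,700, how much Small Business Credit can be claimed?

€434

Small Business Credit: income exceeds €224,300 by €11,400, which is 46 full-or-partial €250 increments; reduction = 46 × €28 = €1,288, leaving €434.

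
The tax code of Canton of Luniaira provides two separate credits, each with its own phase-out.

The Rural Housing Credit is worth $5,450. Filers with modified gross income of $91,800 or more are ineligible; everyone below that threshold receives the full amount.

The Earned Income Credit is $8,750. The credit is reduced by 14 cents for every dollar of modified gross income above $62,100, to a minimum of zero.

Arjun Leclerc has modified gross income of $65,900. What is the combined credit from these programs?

$13,668

Rural Housing Credit: $65,900 is below the $91,800 cutoff, so the full $5,450 applies.
Earned Income Credit: 14% of the $3,800 excess over $62,100 is $532; credit = $8,750 − $532 = $8,218.
Total: $5,450 + $8,218 = $13,668.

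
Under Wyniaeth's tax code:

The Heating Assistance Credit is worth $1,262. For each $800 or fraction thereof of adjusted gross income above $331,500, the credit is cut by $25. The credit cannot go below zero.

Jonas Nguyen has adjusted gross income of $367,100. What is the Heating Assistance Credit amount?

Heating Assistance Credit: income exceeds $331,500 by $35,600, which is 45 full-or-partial $800 increments; reduction = 45 × $25 = $1,125, leaving $137.

$137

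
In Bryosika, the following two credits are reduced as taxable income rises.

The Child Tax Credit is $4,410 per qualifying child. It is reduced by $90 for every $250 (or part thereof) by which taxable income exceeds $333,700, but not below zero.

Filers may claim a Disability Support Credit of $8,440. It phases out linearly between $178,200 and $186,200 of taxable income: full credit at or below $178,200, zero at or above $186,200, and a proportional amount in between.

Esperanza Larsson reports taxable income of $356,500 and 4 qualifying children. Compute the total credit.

Child Tax Credit: base = 4 × $4,410 = $17,640. income exceeds $333,700 by $22,800, which is 92 full-or-partial $250 increments; reduction = 92 × $90 = $8,280, leaving $9,360.
Disability Support Credit: $356,500 is at or above $186,200, so the credit is $0.
Total: $9,360 + $0 = $9,360.

$9,360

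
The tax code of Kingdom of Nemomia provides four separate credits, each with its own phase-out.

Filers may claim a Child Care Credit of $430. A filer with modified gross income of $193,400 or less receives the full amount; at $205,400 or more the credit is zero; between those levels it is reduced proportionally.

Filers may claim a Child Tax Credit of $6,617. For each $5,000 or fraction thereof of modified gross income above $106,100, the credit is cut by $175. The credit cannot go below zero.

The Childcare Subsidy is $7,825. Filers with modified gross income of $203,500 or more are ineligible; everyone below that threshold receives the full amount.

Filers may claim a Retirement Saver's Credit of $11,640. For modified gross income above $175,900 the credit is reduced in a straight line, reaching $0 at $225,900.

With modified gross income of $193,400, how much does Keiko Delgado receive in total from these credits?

$19,288

Child Care Credit: $193,400 is at or below the $193,400 threshold, so the full $430 applies.
Child Tax Credit: income exceeds $106,100 by $87,300, which is 18 full-or-partial $5,000 increments; reduction = 18 × $175 = $3,150, leaving $3,467.
Childcare Subsidy: $193,400 is below the $203,500 cutoff, so the full $7,825 applies.
Retirement Saver's Credit: $193,400 is $17,500 into a $50,000 phase-out range, leaving 32,500/50,000 of the credit: $11,640 × 32,500/50,000 = $7,566.
Total: $430 + $3,467 + $7,825 + $7,566 = $19,288.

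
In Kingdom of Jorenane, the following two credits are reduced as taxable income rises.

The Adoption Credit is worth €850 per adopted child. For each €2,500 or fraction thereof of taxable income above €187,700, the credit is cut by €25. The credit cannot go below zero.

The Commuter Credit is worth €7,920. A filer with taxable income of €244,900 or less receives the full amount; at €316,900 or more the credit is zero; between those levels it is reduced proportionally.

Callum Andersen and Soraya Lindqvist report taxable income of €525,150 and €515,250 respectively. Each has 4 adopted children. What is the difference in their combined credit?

€75

Callum (€525,150): Adoption Credit: base = 4 × €850 = €3,400. income exceeds €187,700 by €337,450, which is 135 full-or-partial €2,500 increments; reduction = 135 × €25 = €3,375, leaving €25. Commuter Credit: €525,150 is at or above €316,900, so the credit is €0. total €25 + €0 = €25
Soraya (€515,250): Adoption Credit: base = 4 × €850 = €3,400. income exceeds €187,700 by €327,550, which is 132 full-or-partial €2,500 increments; reduction = 132 × €25 = €3,300, leaving €100. Commuter Credit: €515,250 is at or above €316,900, so the credit is €0. total €100 + €0 = €100
Difference: |€25 − €100| = €75.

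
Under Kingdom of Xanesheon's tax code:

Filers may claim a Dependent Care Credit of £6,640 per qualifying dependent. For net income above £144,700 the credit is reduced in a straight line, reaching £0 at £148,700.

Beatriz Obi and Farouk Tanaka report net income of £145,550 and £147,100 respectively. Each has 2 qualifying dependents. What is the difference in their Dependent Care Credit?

£5,146

Beatriz (£145,550): Dependent Care Credit: base = 2 × £6,640 = £13,280. £145,550 is £850 into a £4,000 phase-out range, leaving 3,150/4,000 of the credit: £13,280 × 3,150/4,000 = £10,458.
Farouk (£147,100): Dependent Care Credit: base = 2 × £6,640 = £13,280. £147,100 is £2,400 into a £4,000 phase-out range, leaving 1,600/4,000 of the credit: £13,280 × 1,600/4,000 = £5,312.
Difference: |£10,458 − £5,312| = £5,146.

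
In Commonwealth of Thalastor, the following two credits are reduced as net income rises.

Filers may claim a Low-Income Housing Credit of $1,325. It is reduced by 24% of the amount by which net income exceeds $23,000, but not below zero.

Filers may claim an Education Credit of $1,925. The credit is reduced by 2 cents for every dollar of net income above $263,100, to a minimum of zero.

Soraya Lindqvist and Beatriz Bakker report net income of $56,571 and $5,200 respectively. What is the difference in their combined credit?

Soraya ($56,571): Low-Income Housing Credit: 24% of the $33,571 excess over $23,000 is $8,057.04 ≥ base, so the credit is $0. Education Credit: $56,571 is at or below the $263,100 threshold, so the full $1,925 applies. total $0 + $1,925 = $1,925
Beatriz ($5,200): Low-Income Housing Credit: $5,200 is at or below the $23,000 threshold, so the full $1,325 applies. Education Credit: $5,200 is at or below the $263,100 threshold, so the full $1,925 applies. total $1,325 + $1,925 = $3,250
Difference: |$1,925 − $3,250| = $1,325.

$1,325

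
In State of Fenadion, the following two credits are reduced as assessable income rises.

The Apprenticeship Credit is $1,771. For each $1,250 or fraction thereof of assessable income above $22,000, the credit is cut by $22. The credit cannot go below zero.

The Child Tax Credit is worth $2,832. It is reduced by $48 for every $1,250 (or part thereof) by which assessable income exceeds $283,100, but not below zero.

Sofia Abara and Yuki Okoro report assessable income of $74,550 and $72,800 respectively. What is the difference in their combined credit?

Sofia ($74,550): Apprenticeship Credit: income exceeds $22,000 by $52,550, which is 43 full-or-partial $1,250 increments; reduction = 43 × $22 = $946, leaving $825. Child Tax Credit: $74,550 is at or below the $283,100 threshold, so the full $2,832 applies. total $825 + $2,832 = $3,657
Yuki ($72,800): Apprenticeship Credit: income exceeds $22,000 by $50,800, which is 41 full-or-partial $1,250 increments; reduction = 41 × $22 = $902, leaving $869. Child Tax Credit: $72,800 is at or below the $283,100 threshold, so the full $2,832 applies. total $869 + $2,832 = $3,701
Difference: |$3,657 − $3,701| = $44.

$44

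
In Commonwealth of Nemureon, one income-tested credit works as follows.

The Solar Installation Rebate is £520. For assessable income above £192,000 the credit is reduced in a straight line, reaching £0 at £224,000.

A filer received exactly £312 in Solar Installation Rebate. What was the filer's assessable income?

£312 is 312/520 of the full £520, so 208/520 of the £32,000 range has been used: income = £192,000 + £32,000 × 208/520 = £204,800.

£204,800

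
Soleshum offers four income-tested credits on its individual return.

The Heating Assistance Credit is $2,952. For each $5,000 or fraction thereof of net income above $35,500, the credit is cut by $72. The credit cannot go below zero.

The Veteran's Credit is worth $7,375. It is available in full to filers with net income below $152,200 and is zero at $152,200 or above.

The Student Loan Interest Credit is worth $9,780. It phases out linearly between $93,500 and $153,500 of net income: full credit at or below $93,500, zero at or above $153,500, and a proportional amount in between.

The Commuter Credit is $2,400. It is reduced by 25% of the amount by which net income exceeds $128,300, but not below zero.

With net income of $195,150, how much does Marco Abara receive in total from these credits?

Heating Assistance Credit: income exceeds $35,500 by $159,650, which is 32 full-or-partial $5,000 increments; reduction = 32 × $72 = $2,304, leaving $648.
Veteran's Credit: $195,150 meets or exceeds the $152,200 cutoff, so the credit is $0.
Student Loan Interest Credit: $195,150 is at or above $153,500, so the credit is $0.
Commuter Credit: 25% of the $66,850 excess over $128,300 is $16,712.50 ≥ base, so the credit is $0.
Total: $648 + $0 + $0 + $0 = $648.

$648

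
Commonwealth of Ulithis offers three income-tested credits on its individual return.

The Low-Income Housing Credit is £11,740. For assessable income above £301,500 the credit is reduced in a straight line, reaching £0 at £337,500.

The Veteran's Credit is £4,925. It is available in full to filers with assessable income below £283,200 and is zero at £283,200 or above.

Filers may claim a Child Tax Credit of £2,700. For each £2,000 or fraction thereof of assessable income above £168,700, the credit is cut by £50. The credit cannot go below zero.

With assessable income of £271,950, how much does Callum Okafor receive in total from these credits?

Low-Income Housing Credit: £271,950 is at or below the £301,500 threshold, so the full £11,740 applies.
Veteran's Credit: £271,950 is below the £283,200 cutoff, so the full £4,925 applies.
Child Tax Credit: income exceeds £168,700 by £103,250, which is 52 full-or-partial £2,000 increments; reduction = 52 × £50 = £2,600, leaving £100.
Total: £11,740 + £4,925 + £100 = £16,765.

£16,765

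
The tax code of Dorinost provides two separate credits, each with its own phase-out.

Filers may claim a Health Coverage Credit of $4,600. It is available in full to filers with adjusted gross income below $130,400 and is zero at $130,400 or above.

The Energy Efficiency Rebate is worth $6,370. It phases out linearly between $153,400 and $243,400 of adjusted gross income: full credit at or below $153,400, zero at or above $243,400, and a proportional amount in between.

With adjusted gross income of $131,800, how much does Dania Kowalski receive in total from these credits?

Health Coverage Credit: $131,800 meets or exceeds the $130,400 cutoff, so the credit is $0.
Energy Efficiency Rebate: $131,800 is at or below the $153,400 threshold, so the full $6,370 applies.
Total: $0 + $6,370 = $6,370.

$6,370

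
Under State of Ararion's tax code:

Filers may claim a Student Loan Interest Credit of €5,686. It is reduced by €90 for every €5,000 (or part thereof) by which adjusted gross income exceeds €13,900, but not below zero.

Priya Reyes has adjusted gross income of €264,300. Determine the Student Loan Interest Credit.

Student Loan Interest Credit: income exceeds €13,900 by €250,400, which is 51 full-or-partial €5,000 increments; reduction = 51 × €90 = €4,590, leaving €1,096.

€1,096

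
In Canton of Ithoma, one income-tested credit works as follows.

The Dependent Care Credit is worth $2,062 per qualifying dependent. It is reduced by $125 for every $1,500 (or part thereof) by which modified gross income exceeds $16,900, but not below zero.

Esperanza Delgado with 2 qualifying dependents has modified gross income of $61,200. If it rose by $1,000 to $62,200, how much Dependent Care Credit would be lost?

$125

At $61,200 — base = 2 × $2,062 = $4,124. income exceeds $16,900 by $44,300, which is 30 full-or-partial $1,500 increments; reduction = 30 × $125 = $3,750, leaving $374.
At $62,200 — base = 2 × $2,062 = $4,124. income exceeds $16,900 by $45,300, which is 31 full-or-partial $1,500 increments; reduction = 31 × $125 = $3,875, leaving $249.
Lost: $374 − $249 = $125.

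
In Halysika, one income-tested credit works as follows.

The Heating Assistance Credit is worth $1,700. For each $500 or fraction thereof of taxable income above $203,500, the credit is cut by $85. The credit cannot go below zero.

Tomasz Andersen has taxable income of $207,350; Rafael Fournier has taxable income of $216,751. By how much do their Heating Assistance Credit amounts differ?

$1,020

Tomasz ($207,350): Heating Assistance Credit: income exceeds $203,500 by $3,850, which is 8 full-or-partial $500 increments; reduction = 8 × $85 = $680, leaving $1,020.
Rafael ($216,751): Heating Assistance Credit: income exceeds $203,500 by $13,251 → 27 increments × $85 = $2,295 ≥ base, so the credit is $0.
Difference: |$1,020 − $0| = $1,020.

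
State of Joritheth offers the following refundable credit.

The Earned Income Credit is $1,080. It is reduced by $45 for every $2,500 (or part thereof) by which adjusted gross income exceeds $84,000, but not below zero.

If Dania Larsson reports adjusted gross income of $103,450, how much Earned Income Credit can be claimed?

Earned Income Credit: income exceeds $84,000 by $19,450, which is 8 full-or-partial $2,500 increments; reduction = 8 × $45 = $360, leaving $720.

$720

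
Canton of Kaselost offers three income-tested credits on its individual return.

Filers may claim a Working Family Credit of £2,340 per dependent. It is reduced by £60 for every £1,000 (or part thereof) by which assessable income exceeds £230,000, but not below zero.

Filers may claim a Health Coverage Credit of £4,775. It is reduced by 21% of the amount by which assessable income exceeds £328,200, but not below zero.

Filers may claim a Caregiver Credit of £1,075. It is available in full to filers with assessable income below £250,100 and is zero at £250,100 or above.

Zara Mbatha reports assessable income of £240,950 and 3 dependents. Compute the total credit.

£12,210

Working Family Credit: base = 3 × £2,340 = £7,020. income exceeds £230,000 by £10,950, which is 11 full-or-partial £1,000 increments; reduction = 11 × £60 = £660, leaving £6,360.
Health Coverage Credit: £240,950 is at or below the £328,200 threshold, so the full £4,775 applies.
Caregiver Credit: £240,950 is below the £250,100 cutoff, so the full £1,075 applies.
Total: £6,360 + £4,775 + £1,075 = £12,210.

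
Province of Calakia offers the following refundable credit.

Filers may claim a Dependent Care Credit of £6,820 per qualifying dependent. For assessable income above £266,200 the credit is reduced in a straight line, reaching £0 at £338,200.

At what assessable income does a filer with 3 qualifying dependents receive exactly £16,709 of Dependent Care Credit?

Full credit = 3 × £6,820 = £20,460.
£16,709 is 16,709/20,460 of the full £20,460, so 3,751/20,460 of the £72,000 range has been used: income = £266,200 + £72,000 × 3,751/20,460 = £279,400.

£279,400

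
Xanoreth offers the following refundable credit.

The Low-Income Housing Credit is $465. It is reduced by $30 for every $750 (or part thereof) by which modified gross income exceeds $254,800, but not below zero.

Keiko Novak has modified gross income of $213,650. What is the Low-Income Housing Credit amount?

$465

Low-Income Housing Credit: $213,650 is at or below the $254,800 threshold, so the full $465 applies.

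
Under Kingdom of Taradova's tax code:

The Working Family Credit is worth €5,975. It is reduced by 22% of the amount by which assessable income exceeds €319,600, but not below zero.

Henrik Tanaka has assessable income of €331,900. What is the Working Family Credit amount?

€3,269

Working Family Credit: 22% of the €12,300 excess over €319,600 is €2,706; credit = €5,975 − €2,706 = €3,269.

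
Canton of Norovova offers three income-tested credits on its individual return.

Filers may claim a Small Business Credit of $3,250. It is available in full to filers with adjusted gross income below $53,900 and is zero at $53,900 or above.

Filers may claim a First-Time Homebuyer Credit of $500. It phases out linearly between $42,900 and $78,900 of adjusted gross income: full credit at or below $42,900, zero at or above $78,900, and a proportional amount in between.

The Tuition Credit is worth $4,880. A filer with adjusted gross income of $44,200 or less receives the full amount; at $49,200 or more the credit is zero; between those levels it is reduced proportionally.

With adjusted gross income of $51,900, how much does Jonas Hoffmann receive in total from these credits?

Small Business Credit: $51,900 is below the $53,900 cutoff, so the full $3,250 applies.
First-Time Homebuyer Credit: $51,900 is $9,000 into a $36,000 phase-out range, leaving 27,000/36,000 of the credit: $500 × 27,000/36,000 = $375.
Tuition Credit: $51,900 is at or above $49,200, so the credit is $0.
Total: $3,250 + $375 + $0 = $3,625.

$3,625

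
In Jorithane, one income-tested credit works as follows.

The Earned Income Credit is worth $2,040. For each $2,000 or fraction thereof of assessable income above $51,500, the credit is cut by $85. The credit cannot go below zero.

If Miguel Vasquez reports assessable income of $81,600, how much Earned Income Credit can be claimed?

Earned Income Credit: income exceeds $51,500 by $30,100, which is 16 full-or-partial $2,000 increments; reduction = 16 × $85 = $1,360, leaving $680.

$680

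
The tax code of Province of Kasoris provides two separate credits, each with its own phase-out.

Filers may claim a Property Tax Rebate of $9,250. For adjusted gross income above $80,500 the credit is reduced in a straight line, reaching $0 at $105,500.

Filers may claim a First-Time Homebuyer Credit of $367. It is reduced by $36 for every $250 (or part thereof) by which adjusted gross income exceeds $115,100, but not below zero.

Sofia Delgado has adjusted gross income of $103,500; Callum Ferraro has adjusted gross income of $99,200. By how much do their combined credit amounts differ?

$1,591

Sofia ($103,500): Property Tax Rebate: $103,500 is $23,000 into a $25,000 phase-out range, leaving 2,000/25,000 of the credit: $9,250 × 2,000/25,000 = $740. First-Time Homebuyer Credit: $103,500 is at or below the $115,100 threshold, so the full $367 applies. total $740 + $367 = $1,107
Callum ($99,200): Property Tax Rebate: $99,200 is $18,700 into a $25,000 phase-out range, leaving 6,300/25,000 of the credit: $9,250 × 6,300/25,000 = $2,331. First-Time Homebuyer Credit: $99,200 is at or below the $115,100 threshold, so the full $367 applies. total $2,331 + $367 = $2,698
Difference: |$1,107 − $2,698| = $1,591.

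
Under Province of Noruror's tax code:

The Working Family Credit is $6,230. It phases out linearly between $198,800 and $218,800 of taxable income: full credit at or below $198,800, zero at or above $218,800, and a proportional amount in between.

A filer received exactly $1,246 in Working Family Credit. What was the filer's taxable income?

$1,246 is 1,246/6,230 of the full $6,230, so 4,984/6,230 of the $20,000 range has been used: income = $198,800 + $20,000 × 4,984/6,230 = $214,800.

$214,800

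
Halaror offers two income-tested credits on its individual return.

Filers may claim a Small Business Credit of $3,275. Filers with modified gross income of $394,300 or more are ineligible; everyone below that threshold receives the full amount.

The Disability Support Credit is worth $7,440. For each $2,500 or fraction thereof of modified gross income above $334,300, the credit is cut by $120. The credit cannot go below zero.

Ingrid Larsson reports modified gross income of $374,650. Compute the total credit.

$8,675

Small Business Credit: $374,650 is below the $394,300 cutoff, so the full $3,275 applies.
Disability Support Credit: income exceeds $334,300 by $40,350, which is 17 full-or-partial $2,500 increments; reduction = 17 × $120 = $2,040, leaving $5,400.
Total: $3,275 + $5,400 = $8,675.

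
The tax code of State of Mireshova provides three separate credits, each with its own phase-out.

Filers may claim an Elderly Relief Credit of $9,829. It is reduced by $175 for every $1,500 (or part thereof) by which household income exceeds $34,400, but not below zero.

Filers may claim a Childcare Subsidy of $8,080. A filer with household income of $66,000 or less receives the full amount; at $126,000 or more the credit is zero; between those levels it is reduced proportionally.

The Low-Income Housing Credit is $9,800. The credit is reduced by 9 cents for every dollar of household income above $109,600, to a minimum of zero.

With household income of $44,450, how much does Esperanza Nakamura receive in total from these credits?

Elderly Relief Credit: income exceeds $34,400 by $10,050, which is 7 full-or-partial $1,500 increments; reduction = 7 × $175 = $1,225, leaving $8,604.
Childcare Subsidy: $44,450 is at or below the $66,000 threshold, so the full $8,080 applies.
Low-Income Housing Credit: $44,450 is at or below the $109,600 threshold, so the full $9,800 applies.
Total: $8,604 + $8,080 + $9,800 = $26,484.

$26,484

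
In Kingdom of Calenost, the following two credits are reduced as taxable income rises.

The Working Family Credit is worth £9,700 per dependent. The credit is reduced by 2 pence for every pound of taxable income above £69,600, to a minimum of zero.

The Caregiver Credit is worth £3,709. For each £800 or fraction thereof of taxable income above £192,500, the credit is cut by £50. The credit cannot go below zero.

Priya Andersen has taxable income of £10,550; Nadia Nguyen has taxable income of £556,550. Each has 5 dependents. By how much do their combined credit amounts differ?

Priya (£10,550): Working Family Credit: base = 5 × £9,700 = £48,500. £10,550 is at or below the £69,600 threshold, so the full £48,500 applies. Caregiver Credit: £10,550 is at or below the £192,500 threshold, so the full £3,709 applies. total £48,500 + £3,709 = £52,209
Nadia (£556,550): Working Family Credit: base = 5 × £9,700 = £48,500. 2% of the £486,950 excess over £69,600 is £9,739; credit = £48,500 − £9,739 = £38,761. Caregiver Credit: income exceeds £192,500 by £364,050 → 456 increments × £50 = £22,800 ≥ base, so the credit is £0. total £38,761 + £0 = £38,761
Difference: |£52,209 − £38,761| = £13,448.

£13,448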